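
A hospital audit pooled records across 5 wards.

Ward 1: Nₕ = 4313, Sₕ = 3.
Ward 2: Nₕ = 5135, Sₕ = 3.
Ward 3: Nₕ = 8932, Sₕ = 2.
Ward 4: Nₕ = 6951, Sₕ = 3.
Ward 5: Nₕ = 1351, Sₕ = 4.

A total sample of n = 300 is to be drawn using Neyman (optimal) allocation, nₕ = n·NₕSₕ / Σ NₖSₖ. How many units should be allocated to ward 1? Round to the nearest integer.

54

1: NₕSₕ = 4313·3 = 12939
2: NₕSₕ = 5135·3 = 15405
3: NₕSₕ = 8932·2 = 17864
4: NₕSₕ = 6951·3 = 20853
5: NₕSₕ = 1351·4 = 5404
Σ NₕSₕ = 72465.
n_1 = 300·12939/72465 = 53.567... → 54.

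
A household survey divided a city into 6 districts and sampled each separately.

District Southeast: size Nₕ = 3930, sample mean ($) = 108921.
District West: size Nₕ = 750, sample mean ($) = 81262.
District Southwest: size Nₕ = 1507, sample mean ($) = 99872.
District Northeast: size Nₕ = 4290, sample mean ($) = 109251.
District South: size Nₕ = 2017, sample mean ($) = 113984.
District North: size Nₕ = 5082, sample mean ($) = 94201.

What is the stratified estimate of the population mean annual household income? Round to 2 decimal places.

103370.23

N = 17576; weights Wₕ = Nₕ/N = (0.2236, 0.0427, 0.0857, 0.2441, 0.1148, 0.2891).
x̄_st = Σ Wₕ·x̄ₕ = 0.2236·108921 + 0.0427·81262 + 0.0857·99872 + 0.2441·109251 + 0.1148·113984 + 0.2891·94201 ≈ 103370.2284...
→ 103370.23.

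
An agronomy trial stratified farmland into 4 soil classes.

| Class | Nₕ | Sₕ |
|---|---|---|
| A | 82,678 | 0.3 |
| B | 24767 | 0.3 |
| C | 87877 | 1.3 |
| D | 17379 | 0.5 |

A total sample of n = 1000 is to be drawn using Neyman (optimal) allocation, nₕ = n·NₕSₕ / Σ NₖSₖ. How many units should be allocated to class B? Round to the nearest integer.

A: NₕSₕ = 82678·0.3 = 24803.4
B: NₕSₕ = 24767·0.3 = 7430.1
C: NₕSₕ = 87877·1.3 = 114240.1
D: NₕSₕ = 17379·0.5 = 8689.5
Σ NₕSₕ = 155163.1.
n_B = 1000·7430.1/155163.1 = 47.886... → 48.

48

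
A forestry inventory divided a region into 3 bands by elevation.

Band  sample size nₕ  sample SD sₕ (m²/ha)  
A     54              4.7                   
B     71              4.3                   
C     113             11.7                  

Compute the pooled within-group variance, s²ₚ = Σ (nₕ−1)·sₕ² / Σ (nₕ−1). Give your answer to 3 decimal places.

Degrees of freedom: 53 + 70 + 112 = 235.
Σ(nₕ−1)sₕ² = 53·22.09 + 70·18.49 + 112·136.89 = 17796.75.
s²ₚ = 17796.75 / 235 = 75.73085... → 75.731.

75.731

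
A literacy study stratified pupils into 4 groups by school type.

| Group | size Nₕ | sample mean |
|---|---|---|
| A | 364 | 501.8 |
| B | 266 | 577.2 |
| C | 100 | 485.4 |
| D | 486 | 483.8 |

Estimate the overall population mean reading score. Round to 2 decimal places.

N = 1216; weights Wₕ = Nₕ/N = (0.2993, 0.2188, 0.0822, 0.3997).
x̄_st = Σ Wₕ·x̄ₕ = 0.2993·501.8 + 0.2188·577.2 + 0.0822·485.4 + 0.3997·483.8 ≈ 509.7510...
→ 509.75.

509.75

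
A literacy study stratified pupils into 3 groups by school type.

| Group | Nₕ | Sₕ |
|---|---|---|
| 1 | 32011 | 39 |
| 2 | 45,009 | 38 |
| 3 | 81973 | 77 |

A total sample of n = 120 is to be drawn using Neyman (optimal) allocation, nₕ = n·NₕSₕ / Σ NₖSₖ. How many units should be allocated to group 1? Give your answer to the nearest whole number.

16

Σ NₕSₕ = 32011·39 + 45009·38 + 81973·77 = 9270692.
Share for 1: 1248429/9270692 = 0.13466.
n_1 = 120 × 0.13466 = 16.160... → 16.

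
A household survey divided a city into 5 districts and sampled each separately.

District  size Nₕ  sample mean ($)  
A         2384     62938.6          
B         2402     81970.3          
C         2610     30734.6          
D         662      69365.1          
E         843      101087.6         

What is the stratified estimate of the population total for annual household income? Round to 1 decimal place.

558292132.0

A: 2384·62938.6 = 150045622.4
B: 2402·81970.3 = 196892660.6
C: 2610·30734.6 = 80217306
D: 662·69365.1 = 45919696.2
E: 843·101087.6 = 85216846.8
τ̂ = Σ Nₕx̄ₕ = 558292132.0.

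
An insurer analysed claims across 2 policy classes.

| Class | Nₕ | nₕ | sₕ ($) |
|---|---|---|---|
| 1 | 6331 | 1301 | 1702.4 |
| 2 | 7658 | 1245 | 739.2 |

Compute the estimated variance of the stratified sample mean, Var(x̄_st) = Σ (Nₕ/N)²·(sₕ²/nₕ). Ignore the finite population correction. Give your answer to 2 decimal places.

N = 13989. Term for each stratum: Wₕ²sₕ²/nₕ.
Var(x̄_st) = 456.26506 + 131.52610 = 587.79116 → 587.79.

587.79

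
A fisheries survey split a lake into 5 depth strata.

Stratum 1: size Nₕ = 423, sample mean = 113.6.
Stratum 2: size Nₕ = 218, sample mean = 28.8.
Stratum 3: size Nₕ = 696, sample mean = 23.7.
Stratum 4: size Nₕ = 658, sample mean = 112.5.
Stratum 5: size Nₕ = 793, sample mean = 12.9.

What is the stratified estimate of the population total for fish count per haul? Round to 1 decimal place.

155081.1

Estimate total by summing Nₕ·x̄ₕ over strata.
423·113.6 + 218·28.8 + 696·23.7 + 658·112.5 + 793·12.9 = 48052.8 + 6278.4 + 16495.2 + 74025 + 10229.7 = 155081.1.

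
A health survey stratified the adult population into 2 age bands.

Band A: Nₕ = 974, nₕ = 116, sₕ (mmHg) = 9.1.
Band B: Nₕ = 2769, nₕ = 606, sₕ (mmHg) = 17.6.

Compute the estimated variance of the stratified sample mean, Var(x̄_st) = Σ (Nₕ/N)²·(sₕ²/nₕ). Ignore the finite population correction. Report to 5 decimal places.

0.32808

N = 3743; Wₕ = Nₕ/N.
band A: (974/3743)²·9.1²/116 = 0.04833960
band B: (2769/3743)²·17.6²/606 = 0.27974283
Sum = 0.32808243 → 0.32808.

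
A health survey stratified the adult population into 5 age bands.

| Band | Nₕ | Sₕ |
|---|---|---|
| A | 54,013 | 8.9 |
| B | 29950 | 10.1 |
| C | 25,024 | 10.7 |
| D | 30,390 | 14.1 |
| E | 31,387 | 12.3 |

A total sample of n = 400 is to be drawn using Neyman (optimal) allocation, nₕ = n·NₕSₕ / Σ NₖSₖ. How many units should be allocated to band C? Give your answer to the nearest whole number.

Σ NₕSₕ = 54013·8.9 + 29950·10.1 + 25024·10.7 + 30390·14.1 + 31387·12.3 = 1865526.6.
Share for C: 267756.8/1865526.6 = 0.14353.
n_C = 400 × 0.14353 = 57.412... → 57.

57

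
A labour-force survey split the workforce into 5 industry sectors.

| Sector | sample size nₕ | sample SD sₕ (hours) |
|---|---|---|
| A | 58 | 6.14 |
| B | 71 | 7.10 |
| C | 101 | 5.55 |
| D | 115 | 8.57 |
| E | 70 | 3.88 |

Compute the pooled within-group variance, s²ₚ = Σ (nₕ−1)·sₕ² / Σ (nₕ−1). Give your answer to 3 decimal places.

44.315

A: (58−1)·6.14² = 57·37.6996 = 2148.8772
B: (71−1)·7.10² = 70·50.41 = 3528.7
C: (101−1)·5.55² = 100·30.8025 = 3080.25
D: (115−1)·8.57² = 114·73.4449 = 8372.7186
E: (70−1)·3.88² = 69·15.0544 = 1038.7536
Numerator = 18169.2994; denominator = Σ(nₕ−1) = 410.
s²ₚ = 18169.2994/410 = 44.31536... → 44.315.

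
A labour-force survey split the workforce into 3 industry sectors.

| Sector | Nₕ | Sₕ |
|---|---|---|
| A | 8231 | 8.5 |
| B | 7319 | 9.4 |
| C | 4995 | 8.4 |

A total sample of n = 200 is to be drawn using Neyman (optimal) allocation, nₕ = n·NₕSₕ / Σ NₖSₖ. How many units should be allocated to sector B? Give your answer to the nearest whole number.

76

Σ NₕSₕ = 8231·8.5 + 7319·9.4 + 4995·8.4 = 180720.1.
Share for B: 68798.6/180720.1 = 0.38069.
n_B = 200 × 0.38069 = 76.138... → 76.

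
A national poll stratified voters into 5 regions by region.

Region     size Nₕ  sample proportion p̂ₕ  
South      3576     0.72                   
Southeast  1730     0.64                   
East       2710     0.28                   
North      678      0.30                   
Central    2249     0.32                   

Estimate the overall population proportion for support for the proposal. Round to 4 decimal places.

0.4902

N = 3576 + 1730 + 2710 + 678 + 2249 = 10943.
Overall proportion = Σ (Nₕ/N)·p̂ₕ.
Σ Nₕp̂ₕ = 2574.72 + 1107.2 + 758.8 + 203.4 + 719.68 = 5363.8.
5363.8 / 10943 = 0.490158... → 0.4902.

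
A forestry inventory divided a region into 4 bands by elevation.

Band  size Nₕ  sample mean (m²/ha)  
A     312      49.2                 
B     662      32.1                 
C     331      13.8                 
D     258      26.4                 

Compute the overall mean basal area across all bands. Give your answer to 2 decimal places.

x̄_st = (Σ Nₕx̄ₕ) / (Σ Nₕ) = (312·49.2 + 662·32.1 + 331·13.8 + 258·26.4) / 1563
= 47979.6 / 1563 = 30.6971... → 30.70.

30.70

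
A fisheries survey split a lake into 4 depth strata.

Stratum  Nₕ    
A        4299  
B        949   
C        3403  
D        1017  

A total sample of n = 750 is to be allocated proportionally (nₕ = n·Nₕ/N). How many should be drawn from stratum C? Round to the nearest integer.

264

N = 4299 + 949 + 3403 + 1017 = 9668.
n_C = 750·3403/9668 = 263.989... → 264.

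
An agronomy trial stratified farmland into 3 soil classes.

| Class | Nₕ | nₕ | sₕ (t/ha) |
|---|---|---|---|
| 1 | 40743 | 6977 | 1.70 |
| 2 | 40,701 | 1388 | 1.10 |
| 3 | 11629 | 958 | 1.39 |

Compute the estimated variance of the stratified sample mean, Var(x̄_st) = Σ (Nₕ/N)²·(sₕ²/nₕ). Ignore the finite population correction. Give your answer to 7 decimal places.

N = 93073. Term for each stratum: Wₕ²sₕ²/nₕ.
Var(x̄_st) = 0.0000793757 + 0.0001667088 + 0.0000314848 = 0.0002775694 → 0.0002776.

0.0002776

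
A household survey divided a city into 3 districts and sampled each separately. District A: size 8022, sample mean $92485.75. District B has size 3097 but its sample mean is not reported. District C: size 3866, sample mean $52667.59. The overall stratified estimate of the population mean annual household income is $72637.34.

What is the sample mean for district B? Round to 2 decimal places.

Σ Nₕx̄ₕ = N·μ, so 3097·x̄_B = 14985·72637.34 − (8022·92485.75 + 3866·52667.59).
= 1088470539.9 − 945533589.44 = 142936950.46.
x̄_B = 142936950.46 / 3097 = 46153.3582... → 46153.36.

46153.36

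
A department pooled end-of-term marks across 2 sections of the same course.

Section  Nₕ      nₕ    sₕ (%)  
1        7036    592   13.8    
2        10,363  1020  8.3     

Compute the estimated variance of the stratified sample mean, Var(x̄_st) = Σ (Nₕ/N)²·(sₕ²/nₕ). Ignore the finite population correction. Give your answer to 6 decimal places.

0.076566

N = 17399. Term for each stratum: Wₕ²sₕ²/nₕ.
Var(x̄_st) = 0.052606517 + 0.023959538 = 0.076566055 → 0.076566.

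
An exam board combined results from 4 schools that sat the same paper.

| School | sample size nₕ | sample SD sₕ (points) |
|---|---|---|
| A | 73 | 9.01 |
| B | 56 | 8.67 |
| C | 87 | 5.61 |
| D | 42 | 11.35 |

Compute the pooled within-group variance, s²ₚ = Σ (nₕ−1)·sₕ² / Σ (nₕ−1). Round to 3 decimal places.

70.739

Degrees of freedom: 72 + 55 + 86 + 41 = 254.
Σ(nₕ−1)sₕ² = 72·81.1801 + 55·75.1689 + 86·31.4721 + 41·128.8225 = 17967.5798.
s²ₚ = 17967.5798 / 254 = 70.73850... → 70.739.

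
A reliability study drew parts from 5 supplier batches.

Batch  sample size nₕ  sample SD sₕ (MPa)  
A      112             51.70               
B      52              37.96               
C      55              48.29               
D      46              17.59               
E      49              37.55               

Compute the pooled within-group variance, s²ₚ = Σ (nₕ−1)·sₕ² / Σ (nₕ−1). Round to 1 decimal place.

1869.6

Degrees of freedom: 111 + 51 + 54 + 45 + 48 = 309.
Σ(nₕ−1)sₕ² = 111·2672.89 + 51·1440.9616 + 54·2331.9241 + 45·309.4081 + 48·1410.0025 = 577707.2175.
s²ₚ = 577707.2175 / 309 = 1869.603... → 1869.6.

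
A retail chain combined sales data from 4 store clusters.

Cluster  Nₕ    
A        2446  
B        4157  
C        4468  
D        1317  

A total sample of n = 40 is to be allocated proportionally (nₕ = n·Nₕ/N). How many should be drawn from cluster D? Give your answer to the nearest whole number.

N = 2446 + 4157 + 4468 + 1317 = 12388.
n_D = 40·1317/12388 = 4.253... → 4.

4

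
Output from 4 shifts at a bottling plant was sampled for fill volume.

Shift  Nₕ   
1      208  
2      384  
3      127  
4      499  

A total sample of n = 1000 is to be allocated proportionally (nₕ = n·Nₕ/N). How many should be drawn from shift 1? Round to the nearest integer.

N = 208 + 384 + 127 + 499 = 1218.
n_1 = 1000·208/1218 = 170.772... → 171.

171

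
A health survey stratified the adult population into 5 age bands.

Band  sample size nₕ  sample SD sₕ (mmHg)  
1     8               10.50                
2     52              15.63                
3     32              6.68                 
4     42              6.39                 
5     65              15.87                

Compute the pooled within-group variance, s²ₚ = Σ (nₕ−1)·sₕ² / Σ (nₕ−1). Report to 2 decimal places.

167.05

Degrees of freedom: 7 + 51 + 31 + 41 + 64 = 194.
Σ(nₕ−1)sₕ² = 7·110.25 + 51·244.2969 + 31·44.6224 + 41·40.8321 + 64·251.8569 = 32407.144.
s²ₚ = 32407.144 / 194 = 167.0471... → 167.05.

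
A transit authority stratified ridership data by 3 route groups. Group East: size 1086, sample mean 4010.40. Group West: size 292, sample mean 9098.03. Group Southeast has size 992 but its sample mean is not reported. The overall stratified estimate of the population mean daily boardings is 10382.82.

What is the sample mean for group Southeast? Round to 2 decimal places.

N = 1086 + 292 + 992 = 2370.
Overall total = μ·N = 10382.82·2370 = 24607283.4.
Subtract the known strata: 1086·4010.40 + 292·9098.03 = 7011919.16.
Remaining total for group Southeast: 24607283.4 − 7011919.16 = 17595364.24.
Divide by its size: 17595364.24 / 992 = 17737.2623... → 17737.26.

17737.26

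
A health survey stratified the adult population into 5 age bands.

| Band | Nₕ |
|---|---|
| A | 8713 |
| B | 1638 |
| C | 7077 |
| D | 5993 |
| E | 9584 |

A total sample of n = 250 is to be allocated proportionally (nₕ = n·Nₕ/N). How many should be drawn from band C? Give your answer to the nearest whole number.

54

Share of band C = 7077/33005 = 0.21442.
Allocate 250 × 0.21442 = 53.606... → 54.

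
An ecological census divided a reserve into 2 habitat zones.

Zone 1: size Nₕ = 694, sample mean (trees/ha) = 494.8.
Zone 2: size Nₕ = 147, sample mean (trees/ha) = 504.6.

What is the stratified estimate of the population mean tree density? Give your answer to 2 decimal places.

496.51

x̄_st = (Σ Nₕx̄ₕ) / (Σ Nₕ) = (694·494.8 + 147·504.6) / 841
= 417567.4 / 841 = 496.5130... → 496.51.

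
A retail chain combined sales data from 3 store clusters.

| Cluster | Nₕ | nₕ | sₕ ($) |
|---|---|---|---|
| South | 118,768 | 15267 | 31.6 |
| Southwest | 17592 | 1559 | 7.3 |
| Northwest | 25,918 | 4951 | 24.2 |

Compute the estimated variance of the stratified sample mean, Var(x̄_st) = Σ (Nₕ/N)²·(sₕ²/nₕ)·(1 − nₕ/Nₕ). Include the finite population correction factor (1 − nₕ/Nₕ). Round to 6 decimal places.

N = 162278; Wₕ = Nₕ/N.
cluster South: (118768/162278)²·31.6²/15267·(1 − 15267/118768) = 0.030531290
cluster Southwest: (17592/162278)²·7.3²/1559·(1 − 1559/17592) = 0.000366109
cluster Northwest: (25918/162278)²·24.2²/4951·(1 − 4951/25918) = 0.002440935
Sum = 0.033338334 → 0.033338.

0.033338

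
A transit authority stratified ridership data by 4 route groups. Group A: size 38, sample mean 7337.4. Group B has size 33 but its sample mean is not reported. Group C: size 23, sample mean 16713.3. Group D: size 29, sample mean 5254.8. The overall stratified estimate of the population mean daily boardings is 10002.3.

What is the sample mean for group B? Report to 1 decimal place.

12565.7

N = 38 + 33 + 23 + 29 = 123.
Overall total = μ·N = 10002.3·123 = 1230282.9.
Subtract the known strata: 38·7337.4 + 23·16713.3 + 29·5254.8 = 815616.3.
Remaining total for group B: 1230282.9 − 815616.3 = 414666.6.
Divide by its size: 414666.6 / 33 = 12565.655... → 12565.7.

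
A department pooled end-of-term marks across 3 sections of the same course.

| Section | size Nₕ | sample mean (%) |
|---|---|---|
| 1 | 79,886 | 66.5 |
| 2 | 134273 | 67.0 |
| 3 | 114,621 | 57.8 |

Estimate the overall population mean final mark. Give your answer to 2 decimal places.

63.67

N = 79886 + 134273 + 114621 = 328780.
The stratified mean weights each stratum mean by its population share Nₕ/N.
Σ Nₕx̄ₕ = 79886·66.5 + 134273·67.0 + 114621·57.8 = 5312419 + 8996291 + 6625093.8 = 20933803.8.
Divide by N: 20933803.8 / 328780 = 63.6712... → 63.67.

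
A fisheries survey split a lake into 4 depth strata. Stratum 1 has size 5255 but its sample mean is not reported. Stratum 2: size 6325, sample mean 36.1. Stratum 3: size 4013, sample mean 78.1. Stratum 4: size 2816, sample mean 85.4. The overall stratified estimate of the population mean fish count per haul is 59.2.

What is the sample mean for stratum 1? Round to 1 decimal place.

N = 5255 + 6325 + 4013 + 2816 = 18409.
Overall total = μ·N = 59.2·18409 = 1089812.8.
Subtract the known strata: 6325·36.1 + 4013·78.1 + 2816·85.4 = 782234.2.
Remaining total for stratum 1: 1089812.8 − 782234.2 = 307578.6.
Divide by its size: 307578.6 / 5255 = 58.531... → 58.5.

58.5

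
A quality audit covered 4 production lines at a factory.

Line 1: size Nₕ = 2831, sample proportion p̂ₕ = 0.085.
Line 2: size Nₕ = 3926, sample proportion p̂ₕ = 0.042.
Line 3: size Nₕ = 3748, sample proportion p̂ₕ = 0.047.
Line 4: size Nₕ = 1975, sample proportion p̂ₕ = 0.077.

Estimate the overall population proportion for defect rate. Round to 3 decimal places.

0.059

Wₕ = Nₕ/N with N = 12480: 0.2268, 0.3146, 0.3003, 0.1583.
p̂_st = 0.2268·0.085 + 0.3146·0.042 + 0.3003·0.047 + 0.1583·0.077 ≈ 0.05879... → 0.059.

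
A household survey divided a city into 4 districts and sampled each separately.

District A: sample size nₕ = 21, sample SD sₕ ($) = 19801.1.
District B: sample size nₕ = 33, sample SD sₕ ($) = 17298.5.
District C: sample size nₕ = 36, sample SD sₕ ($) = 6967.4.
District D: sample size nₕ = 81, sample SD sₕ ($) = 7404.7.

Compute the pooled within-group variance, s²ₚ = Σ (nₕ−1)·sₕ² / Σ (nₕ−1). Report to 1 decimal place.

A: (21−1)·19801.1² = 20·392083561.21 = 7841671224.2
B: (33−1)·17298.5² = 32·299238102.25 = 9575619272
C: (36−1)·6967.4² = 35·48544662.76 = 1699063196.6
D: (81−1)·7404.7² = 80·54829582.09 = 4386366567.2
Numerator = 23502720260; denominator = Σ(nₕ−1) = 167.
s²ₚ = 23502720260/167 = 140734851.856... → 140734851.9.

140734851.9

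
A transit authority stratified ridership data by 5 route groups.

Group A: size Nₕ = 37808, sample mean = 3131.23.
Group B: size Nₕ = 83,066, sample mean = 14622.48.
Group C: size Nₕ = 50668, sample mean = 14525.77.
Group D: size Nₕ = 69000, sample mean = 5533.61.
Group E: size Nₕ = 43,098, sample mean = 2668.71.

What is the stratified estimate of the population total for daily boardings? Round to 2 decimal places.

2565843335.46

A: 37808·3131.23 = 118385543.84
B: 83066·14622.48 = 1214630923.68
C: 50668·14525.77 = 735991714.36
D: 69000·5533.61 = 381819090
E: 43098·2668.71 = 115016063.58
τ̂ = Σ Nₕx̄ₕ = 2565843335.46.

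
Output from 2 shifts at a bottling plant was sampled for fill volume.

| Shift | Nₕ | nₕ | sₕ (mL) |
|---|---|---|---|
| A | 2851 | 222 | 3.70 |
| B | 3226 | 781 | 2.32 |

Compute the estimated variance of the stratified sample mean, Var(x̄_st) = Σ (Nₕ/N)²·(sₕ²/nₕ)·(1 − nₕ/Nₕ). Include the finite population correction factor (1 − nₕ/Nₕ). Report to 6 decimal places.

N = 6077; Wₕ = Nₕ/N.
shift A: (2851/6077)²·3.70²/222·(1 − 222/2851) = 0.012515834
shift B: (3226/6077)²·2.32²/781·(1 − 781/3226) = 0.001471939
Sum = 0.013987773 → 0.013988.

0.013988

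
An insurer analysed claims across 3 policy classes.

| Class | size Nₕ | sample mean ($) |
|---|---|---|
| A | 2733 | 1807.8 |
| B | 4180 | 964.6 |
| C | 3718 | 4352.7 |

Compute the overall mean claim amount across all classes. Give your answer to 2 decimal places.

2366.30

N = 2733 + 4180 + 3718 = 10631.
Overall mean = Σ (Nₕ/N)·x̄ₕ — weight by population share, not a simple average.
Σ Nₕx̄ₕ = 2733·1807.8 + 4180·964.6 + 3718·4352.7 = 4940717.4 + 4032028 + 16183338.6 = 25156084.
Divide by N: 25156084 / 10631 = 2366.2952... → 2366.30.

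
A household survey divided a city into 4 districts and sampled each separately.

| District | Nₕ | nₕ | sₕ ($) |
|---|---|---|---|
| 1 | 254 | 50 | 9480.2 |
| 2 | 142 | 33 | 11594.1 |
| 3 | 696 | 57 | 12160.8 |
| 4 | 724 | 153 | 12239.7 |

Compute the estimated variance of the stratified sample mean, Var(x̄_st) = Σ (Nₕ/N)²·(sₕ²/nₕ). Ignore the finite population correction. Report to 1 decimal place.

N = 1816; Wₕ = Nₕ/N.
district 1: (254/1816)²·9480.2²/50 = 35164.1999
district 2: (142/1816)²·11594.1²/33 = 24906.0666
district 3: (696/1816)²·12160.8²/57 = 381097.6118
district 4: (724/1816)²·12239.7²/153 = 155630.8035
Sum = 596798.6817 → 596798.7.

596798.7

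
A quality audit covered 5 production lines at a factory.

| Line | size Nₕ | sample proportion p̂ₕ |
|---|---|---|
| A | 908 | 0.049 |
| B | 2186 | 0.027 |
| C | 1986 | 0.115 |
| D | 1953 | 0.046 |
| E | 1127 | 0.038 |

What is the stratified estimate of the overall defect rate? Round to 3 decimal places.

0.057

N = 908 + 2186 + 1986 + 1953 + 1127 = 8160.
Overall proportion = Σ (Nₕ/N)·p̂ₕ.
Σ Nₕp̂ₕ = 44.492 + 59.022 + 228.39 + 89.838 + 42.826 = 464.568.
464.568 / 8160 = 0.05693... → 0.057.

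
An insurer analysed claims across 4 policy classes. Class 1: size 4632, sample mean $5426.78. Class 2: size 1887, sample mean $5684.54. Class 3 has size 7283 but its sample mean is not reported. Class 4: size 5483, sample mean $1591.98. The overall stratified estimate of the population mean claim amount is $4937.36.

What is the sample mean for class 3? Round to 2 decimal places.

Σ Nₕx̄ₕ = N·μ, so 7283·x̄_3 = 19285·4937.36 − (4632·5426.78 + 1887·5684.54 + 5483·1591.98).
= 95216987.6 − 44592398.28 = 50624589.32.
x̄_3 = 50624589.32 / 7283 = 6951.0627... → 6951.06.

6951.06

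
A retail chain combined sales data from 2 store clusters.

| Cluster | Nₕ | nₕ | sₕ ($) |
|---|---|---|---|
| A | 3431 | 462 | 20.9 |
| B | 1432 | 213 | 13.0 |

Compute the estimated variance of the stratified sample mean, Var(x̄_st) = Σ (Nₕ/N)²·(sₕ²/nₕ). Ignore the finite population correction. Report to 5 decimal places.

N = 4863; Wₕ = Nₕ/N.
cluster A: (3431/4863)²·20.9²/462 = 0.47063421
cluster B: (1432/4863)²·13.0²/213 = 0.06879939
Sum = 0.53943360 → 0.53943.

0.53943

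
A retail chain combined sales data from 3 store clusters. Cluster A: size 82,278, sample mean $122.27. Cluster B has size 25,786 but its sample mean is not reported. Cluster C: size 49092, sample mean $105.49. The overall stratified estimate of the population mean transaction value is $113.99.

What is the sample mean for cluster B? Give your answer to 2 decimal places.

103.75

N = 82278 + 25786 + 49092 = 157156.
Overall total = μ·N = 113.99·157156 = 17914212.44.
Subtract the known strata: 82278·122.27 + 49092·105.49 = 15238846.14.
Remaining total for cluster B: 17914212.44 − 15238846.14 = 2675366.3.
Divide by its size: 2675366.3 / 25786 = 103.7527... → 103.75.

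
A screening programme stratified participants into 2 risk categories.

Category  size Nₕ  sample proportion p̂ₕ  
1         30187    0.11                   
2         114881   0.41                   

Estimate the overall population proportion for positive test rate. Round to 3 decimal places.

0.348

N = 30187 + 114881 = 145068.
Overall proportion = Σ (Nₕ/N)·p̂ₕ.
Σ Nₕp̂ₕ = 3320.57 + 47101.21 = 50421.78.
50421.78 / 145068 = 0.34757... → 0.348.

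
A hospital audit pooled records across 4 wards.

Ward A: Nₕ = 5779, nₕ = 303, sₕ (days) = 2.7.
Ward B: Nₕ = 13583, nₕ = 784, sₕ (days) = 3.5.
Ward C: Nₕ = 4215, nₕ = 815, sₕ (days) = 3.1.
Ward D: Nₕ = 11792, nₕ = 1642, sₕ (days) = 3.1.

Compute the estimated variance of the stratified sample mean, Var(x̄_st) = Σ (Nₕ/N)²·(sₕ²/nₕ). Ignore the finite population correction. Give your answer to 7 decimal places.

0.0037648

N = 35369. Term for each stratum: Wₕ²sₕ²/nₕ.
Var(x̄_st) = 0.0006423101 + 0.0023044424 + 0.0001674617 + 0.0006505484 = 0.0037647626 → 0.0037648.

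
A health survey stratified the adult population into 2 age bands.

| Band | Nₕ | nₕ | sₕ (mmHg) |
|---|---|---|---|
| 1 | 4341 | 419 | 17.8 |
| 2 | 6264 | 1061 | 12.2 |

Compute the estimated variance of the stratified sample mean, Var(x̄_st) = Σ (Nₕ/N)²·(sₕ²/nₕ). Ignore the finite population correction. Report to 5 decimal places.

0.17564

N = 10605. Term for each stratum: Wₕ²sₕ²/nₕ.
Var(x̄_st) = 0.12670222 + 0.04894253 = 0.17564475 → 0.17564.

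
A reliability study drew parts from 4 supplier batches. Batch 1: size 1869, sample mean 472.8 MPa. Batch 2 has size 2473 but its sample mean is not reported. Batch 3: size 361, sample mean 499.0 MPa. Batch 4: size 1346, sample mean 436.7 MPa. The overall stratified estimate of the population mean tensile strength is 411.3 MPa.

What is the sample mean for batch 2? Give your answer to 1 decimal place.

338.2

N = 1869 + 2473 + 361 + 1346 = 6049.
Overall total = μ·N = 411.3·6049 = 2487953.7.
Subtract the known strata: 1869·472.8 + 361·499.0 + 1346·436.7 = 1651600.4.
Remaining total for batch 2: 2487953.7 − 1651600.4 = 836353.3.
Divide by its size: 836353.3 / 2473 = 338.194... → 338.2.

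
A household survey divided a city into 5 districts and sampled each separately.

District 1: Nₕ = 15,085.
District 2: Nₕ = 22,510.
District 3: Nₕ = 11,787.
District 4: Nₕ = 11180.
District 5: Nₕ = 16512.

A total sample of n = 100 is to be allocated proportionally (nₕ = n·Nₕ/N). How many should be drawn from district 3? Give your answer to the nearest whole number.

15

Share of district 3 = 11787/77074 = 0.15293.
Allocate 100 × 0.15293 = 15.293... → 15.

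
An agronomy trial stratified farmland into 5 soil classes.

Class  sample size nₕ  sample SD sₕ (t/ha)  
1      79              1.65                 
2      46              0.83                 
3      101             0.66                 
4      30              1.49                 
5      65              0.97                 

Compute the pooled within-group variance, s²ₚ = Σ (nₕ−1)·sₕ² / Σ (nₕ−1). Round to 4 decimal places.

1: (79−1)·1.65² = 78·2.7225 = 212.355
2: (46−1)·0.83² = 45·0.6889 = 31.0005
3: (101−1)·0.66² = 100·0.4356 = 43.56
4: (30−1)·1.49² = 29·2.2201 = 64.3829
5: (65−1)·0.97² = 64·0.9409 = 60.2176
Numerator = 411.516; denominator = Σ(nₕ−1) = 316.
s²ₚ = 411.516/316 = 1.302266... → 1.3023.

1.3023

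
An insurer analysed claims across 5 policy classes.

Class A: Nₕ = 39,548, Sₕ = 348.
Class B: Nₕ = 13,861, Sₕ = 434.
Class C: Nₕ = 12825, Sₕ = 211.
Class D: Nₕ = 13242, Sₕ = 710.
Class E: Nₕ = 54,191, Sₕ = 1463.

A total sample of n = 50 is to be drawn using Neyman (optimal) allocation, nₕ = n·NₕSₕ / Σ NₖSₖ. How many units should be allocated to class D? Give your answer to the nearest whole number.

4

A: NₕSₕ = 39548·348 = 13762704
B: NₕSₕ = 13861·434 = 6015674
C: NₕSₕ = 12825·211 = 2706075
D: NₕSₕ = 13242·710 = 9401820
E: NₕSₕ = 54191·1463 = 79281433
Σ NₕSₕ = 111167706.
n_D = 50·9401820/111167706 = 4.229... → 4.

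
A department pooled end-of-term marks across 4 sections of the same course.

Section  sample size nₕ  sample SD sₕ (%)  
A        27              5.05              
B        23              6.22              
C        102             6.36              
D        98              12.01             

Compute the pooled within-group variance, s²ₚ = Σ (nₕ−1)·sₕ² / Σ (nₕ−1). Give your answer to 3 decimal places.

A: (27−1)·5.05² = 26·25.5025 = 663.065
B: (23−1)·6.22² = 22·38.6884 = 851.1448
C: (102−1)·6.36² = 101·40.4496 = 4085.4096
D: (98−1)·12.01² = 97·144.2401 = 13991.2897
Numerator = 19590.9091; denominator = Σ(nₕ−1) = 246.
s²ₚ = 19590.9091/246 = 79.63784... → 79.638.

79.638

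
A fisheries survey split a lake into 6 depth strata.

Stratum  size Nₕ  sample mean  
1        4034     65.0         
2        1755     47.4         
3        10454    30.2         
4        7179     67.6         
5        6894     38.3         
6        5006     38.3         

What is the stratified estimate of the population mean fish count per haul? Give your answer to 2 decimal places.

45.36

N = 4034 + 1755 + 10454 + 7179 + 6894 + 5006 = 35322.
The stratified mean weights each stratum mean by its population share Nₕ/N.
Σ Nₕx̄ₕ = 4034·65.0 + 1755·47.4 + 10454·30.2 + 7179·67.6 + 6894·38.3 + 5006·38.3 = 262210 + 83187 + 315710.8 + 485300.4 + 264040.2 + 191729.8 = 1602178.2.
Divide by N: 1602178.2 / 35322 = 45.3592... → 45.36.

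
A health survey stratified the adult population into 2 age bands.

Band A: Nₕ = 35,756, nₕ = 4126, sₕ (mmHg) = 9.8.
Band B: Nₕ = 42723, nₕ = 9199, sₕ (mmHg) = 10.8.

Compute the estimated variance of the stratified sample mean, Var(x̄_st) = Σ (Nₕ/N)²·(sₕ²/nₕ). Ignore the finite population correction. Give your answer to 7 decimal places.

N = 78479; Wₕ = Nₕ/N.
band A: (35756/78479)²·9.8²/4126 = 0.0048318547
band B: (42723/78479)²·10.8²/9199 = 0.0037577117
Sum = 0.0085895663 → 0.0085896.

0.0085896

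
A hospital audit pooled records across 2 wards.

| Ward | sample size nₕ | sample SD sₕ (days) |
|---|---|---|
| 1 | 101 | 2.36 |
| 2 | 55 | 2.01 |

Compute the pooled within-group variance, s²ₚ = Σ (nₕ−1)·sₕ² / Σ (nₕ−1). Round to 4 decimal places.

Degrees of freedom: 100 + 54 = 154.
Σ(nₕ−1)sₕ² = 100·5.5696 + 54·4.0401 = 775.1254.
s²ₚ = 775.1254 / 154 = 5.033282... → 5.0333.

5.0333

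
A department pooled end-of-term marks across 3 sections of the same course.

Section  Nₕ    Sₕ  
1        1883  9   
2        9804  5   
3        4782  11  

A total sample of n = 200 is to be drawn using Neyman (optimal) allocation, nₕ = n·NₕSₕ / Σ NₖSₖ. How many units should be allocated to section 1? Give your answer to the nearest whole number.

1: NₕSₕ = 1883·9 = 16947
2: NₕSₕ = 9804·5 = 49020
3: NₕSₕ = 4782·11 = 52602
Σ NₕSₕ = 118569.
n_1 = 200·16947/118569 = 28.586... → 29.

29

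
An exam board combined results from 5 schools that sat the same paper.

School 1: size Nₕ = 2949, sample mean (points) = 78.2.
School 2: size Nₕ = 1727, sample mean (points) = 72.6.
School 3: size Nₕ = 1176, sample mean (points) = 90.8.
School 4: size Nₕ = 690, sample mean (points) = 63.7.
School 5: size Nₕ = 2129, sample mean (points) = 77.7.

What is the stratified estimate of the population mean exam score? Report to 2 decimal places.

77.52

x̄_st = (Σ Nₕx̄ₕ) / (Σ Nₕ) = (2949·78.2 + 1727·72.6 + 1176·90.8 + 690·63.7 + 2129·77.7) / 8671
= 672149.1 / 8671 = 77.5169... → 77.52.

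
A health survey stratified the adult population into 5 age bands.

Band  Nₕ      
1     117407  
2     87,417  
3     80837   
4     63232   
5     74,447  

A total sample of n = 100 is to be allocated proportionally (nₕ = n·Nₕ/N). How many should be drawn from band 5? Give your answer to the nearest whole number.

N = 117407 + 87417 + 80837 + 63232 + 74447 = 423340.
n_5 = 100·74447/423340 = 17.586... → 18.

18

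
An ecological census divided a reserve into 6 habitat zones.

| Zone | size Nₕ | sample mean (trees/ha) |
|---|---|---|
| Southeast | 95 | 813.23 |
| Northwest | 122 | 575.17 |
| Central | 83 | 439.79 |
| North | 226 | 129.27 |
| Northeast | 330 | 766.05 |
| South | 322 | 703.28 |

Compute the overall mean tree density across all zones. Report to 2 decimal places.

587.77

N = 95 + 122 + 83 + 226 + 330 + 322 = 1178.
Weight each subgroup mean by Nₕ/N and sum.
Σ Nₕx̄ₕ = 95·813.23 + 122·575.17 + 83·439.79 + 226·129.27 + 330·766.05 + 322·703.28 = 77256.85 + 70170.74 + 36502.57 + 29215.02 + 252796.5 + 226456.16 = 692397.84.
Divide by N: 692397.84 / 1178 = 587.7741... → 587.77.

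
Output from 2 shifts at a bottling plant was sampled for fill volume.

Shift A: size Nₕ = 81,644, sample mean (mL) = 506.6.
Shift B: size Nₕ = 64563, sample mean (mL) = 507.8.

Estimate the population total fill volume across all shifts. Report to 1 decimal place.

74145941.8

A: 81644·506.6 = 41360850.4
B: 64563·507.8 = 32785091.4
τ̂ = Σ Nₕx̄ₕ = 74145941.8.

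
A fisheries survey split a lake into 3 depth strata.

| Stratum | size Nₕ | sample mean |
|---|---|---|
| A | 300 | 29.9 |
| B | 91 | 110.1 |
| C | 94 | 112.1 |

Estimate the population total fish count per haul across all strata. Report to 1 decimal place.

A: 300·29.9 = 8970
B: 91·110.1 = 10019.1
C: 94·112.1 = 10537.4
τ̂ = Σ Nₕx̄ₕ = 29526.5.

29526.5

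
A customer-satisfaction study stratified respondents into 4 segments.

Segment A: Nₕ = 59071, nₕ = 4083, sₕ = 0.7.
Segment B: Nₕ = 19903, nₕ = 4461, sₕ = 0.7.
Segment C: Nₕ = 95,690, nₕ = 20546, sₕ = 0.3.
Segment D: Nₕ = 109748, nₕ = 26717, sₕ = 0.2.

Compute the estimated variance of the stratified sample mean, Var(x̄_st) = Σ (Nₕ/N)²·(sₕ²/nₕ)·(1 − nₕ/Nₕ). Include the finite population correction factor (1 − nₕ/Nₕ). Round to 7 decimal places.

0.0000058

N = 284412; Wₕ = Nₕ/N.
segment A: (59071/284412)²·0.7²/4083·(1 − 4083/59071) = 0.0000048191
segment B: (19903/284412)²·0.7²/4461·(1 − 4461/19903) = 0.0000004173
segment C: (95690/284412)²·0.3²/20546·(1 − 20546/95690) = 0.0000003894
segment D: (109748/284412)²·0.2²/26717·(1 − 26717/109748) = 0.0000001687
Sum = 0.0000057945 → 0.0000058.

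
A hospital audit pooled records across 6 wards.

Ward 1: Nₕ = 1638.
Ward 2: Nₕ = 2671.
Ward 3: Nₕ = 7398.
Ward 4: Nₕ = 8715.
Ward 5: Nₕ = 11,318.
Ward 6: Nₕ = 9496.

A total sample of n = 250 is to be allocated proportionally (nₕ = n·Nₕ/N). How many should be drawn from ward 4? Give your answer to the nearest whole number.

53

N = 1638 + 2671 + 7398 + 8715 + 11318 + 9496 = 41236.
n_4 = 250·8715/41236 = 52.836... → 53.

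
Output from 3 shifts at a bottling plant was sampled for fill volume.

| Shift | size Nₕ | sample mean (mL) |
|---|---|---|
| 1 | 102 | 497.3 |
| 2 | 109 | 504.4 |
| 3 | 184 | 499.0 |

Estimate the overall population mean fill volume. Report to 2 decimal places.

500.05

x̄_st = (Σ Nₕx̄ₕ) / (Σ Nₕ) = (102·497.3 + 109·504.4 + 184·499.0) / 395
= 197520.2 / 395 = 500.0511... → 500.05.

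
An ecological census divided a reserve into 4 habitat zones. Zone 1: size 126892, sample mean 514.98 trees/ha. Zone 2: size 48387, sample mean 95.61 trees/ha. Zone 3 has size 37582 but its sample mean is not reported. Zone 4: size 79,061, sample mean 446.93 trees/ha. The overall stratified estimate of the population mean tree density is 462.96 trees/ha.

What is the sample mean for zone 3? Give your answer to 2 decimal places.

794.01

N = 126892 + 48387 + 37582 + 79061 = 291922.
Overall total = μ·N = 462.96·291922 = 135148209.12.
Subtract the known strata: 126892·514.98 + 48387·95.61 + 79061·446.93 = 105307855.96.
Remaining total for zone 3: 135148209.12 − 105307855.96 = 29840353.16.
Divide by its size: 29840353.16 / 37582 = 794.0065... → 794.01.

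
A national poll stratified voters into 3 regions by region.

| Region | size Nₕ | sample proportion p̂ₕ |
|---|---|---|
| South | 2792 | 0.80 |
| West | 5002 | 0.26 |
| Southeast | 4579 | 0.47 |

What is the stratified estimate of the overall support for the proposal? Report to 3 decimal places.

0.460

Wₕ = Nₕ/N with N = 12373: 0.2257, 0.4043, 0.3701.
p̂_st = 0.2257·0.80 + 0.4043·0.26 + 0.3701·0.47 ≈ 0.45957... → 0.460.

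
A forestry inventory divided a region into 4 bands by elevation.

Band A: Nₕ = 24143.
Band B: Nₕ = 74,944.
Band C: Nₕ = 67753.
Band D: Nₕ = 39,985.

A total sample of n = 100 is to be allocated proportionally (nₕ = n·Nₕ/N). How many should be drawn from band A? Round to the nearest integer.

12

Share of band A = 24143/206825 = 0.11673.
Allocate 100 × 0.11673 = 11.673... → 12.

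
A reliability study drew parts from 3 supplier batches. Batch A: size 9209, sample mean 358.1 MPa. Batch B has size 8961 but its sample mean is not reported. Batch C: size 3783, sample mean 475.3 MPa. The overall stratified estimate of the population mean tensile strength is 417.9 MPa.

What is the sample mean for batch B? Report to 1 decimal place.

Σ Nₕx̄ₕ = N·μ, so 8961·x̄_B = 21953·417.9 − (9209·358.1 + 3783·475.3).
= 9174158.7 − 5095802.8 = 4078355.9.
x̄_B = 4078355.9 / 8961 = 455.123... → 455.1.

455.1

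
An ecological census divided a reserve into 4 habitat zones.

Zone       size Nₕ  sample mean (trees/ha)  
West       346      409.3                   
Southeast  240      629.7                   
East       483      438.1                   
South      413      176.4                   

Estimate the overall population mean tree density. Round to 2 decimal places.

x̄_st = (Σ Nₕx̄ₕ) / (Σ Nₕ) = (346·409.3 + 240·629.7 + 483·438.1 + 413·176.4) / 1482
= 577201.3 / 1482 = 389.4746... → 389.47.

389.47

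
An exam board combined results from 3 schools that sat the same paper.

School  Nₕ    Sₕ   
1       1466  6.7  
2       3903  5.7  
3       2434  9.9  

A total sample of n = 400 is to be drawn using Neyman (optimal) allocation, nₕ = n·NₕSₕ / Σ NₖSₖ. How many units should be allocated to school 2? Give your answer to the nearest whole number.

1: NₕSₕ = 1466·6.7 = 9822.2
2: NₕSₕ = 3903·5.7 = 22247.1
3: NₕSₕ = 2434·9.9 = 24096.6
Σ NₕSₕ = 56165.9.
n_2 = 400·22247.1/56165.9 = 158.438... → 158.

158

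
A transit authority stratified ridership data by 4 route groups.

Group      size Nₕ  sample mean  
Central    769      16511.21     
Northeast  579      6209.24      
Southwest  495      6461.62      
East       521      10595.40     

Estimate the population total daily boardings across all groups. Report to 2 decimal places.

Population total = Σ Nₕ·x̄ₕ (each stratum's size times its mean).
769·16511.21 + 579·6209.24 + 495·6461.62 + 521·10595.40 = 12697120.49 + 3595149.96 + 3198501.9 + 5520203.4 = 25010975.75.

25010975.75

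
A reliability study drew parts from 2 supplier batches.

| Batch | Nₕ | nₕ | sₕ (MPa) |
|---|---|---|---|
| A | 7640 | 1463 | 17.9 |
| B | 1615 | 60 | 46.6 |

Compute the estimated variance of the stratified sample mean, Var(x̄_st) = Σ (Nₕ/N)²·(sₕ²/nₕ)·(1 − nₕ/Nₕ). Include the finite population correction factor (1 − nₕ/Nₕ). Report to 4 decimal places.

1.1818

N = 9255; Wₕ = Nₕ/N.
batch A: (7640/9255)²·17.9²/1463·(1 − 1463/7640) = 0.1206646
batch B: (1615/9255)²·46.6²/60·(1 − 60/1615) = 1.0611350
Sum = 1.1817996 → 1.1818.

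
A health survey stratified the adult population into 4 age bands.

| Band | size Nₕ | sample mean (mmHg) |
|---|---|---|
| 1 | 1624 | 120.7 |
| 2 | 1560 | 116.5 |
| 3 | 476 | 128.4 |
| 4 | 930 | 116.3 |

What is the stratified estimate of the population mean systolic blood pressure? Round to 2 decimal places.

x̄_st = (Σ Nₕx̄ₕ) / (Σ Nₕ) = (1624·120.7 + 1560·116.5 + 476·128.4 + 930·116.3) / 4590
= 547034.2 / 4590 = 119.1796... → 119.18.

119.18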